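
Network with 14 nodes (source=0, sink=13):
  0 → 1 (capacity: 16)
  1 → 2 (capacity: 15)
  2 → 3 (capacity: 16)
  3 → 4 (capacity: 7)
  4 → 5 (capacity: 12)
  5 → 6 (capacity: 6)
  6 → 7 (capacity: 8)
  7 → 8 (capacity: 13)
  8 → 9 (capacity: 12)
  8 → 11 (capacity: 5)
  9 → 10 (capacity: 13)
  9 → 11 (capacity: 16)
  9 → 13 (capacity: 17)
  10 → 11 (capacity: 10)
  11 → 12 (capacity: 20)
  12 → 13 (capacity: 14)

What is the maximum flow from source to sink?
Maximum flow = 6

Max flow: 6

Flow assignment:
  0 → 1: 6/16
  1 → 2: 6/15
  2 → 3: 6/16
  3 → 4: 6/7
  4 → 5: 6/12
  5 → 6: 6/6
  6 → 7: 6/8
  7 → 8: 6/13
  8 → 9: 6/12
  9 → 13: 6/17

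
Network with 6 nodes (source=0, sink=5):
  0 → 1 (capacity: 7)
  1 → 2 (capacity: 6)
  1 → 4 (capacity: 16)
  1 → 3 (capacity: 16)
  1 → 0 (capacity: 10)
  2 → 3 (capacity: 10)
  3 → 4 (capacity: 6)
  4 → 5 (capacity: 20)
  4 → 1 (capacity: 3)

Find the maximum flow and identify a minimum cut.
Max flow = 7, Min cut edges: (0,1)

Maximum flow: 7
Minimum cut: (0,1)
Partition: S = [0], T = [1, 2, 3, 4, 5]

Max-flow min-cut theorem verified: both equal 7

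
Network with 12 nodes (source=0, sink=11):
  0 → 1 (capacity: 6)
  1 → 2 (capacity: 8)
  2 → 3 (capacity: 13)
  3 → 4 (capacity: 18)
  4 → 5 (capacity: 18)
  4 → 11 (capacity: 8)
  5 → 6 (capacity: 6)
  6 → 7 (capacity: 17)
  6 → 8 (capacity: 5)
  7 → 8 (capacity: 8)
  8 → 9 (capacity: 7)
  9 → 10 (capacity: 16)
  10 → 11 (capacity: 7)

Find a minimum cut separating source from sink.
Min cut value = 6, edges: (0,1)

Min cut value: 6
Partition: S = [0], T = [1, 2, 3, 4, 5, 6, 7, 8, 9, 10, 11]
Cut edges: (0,1)

By max-flow min-cut theorem, max flow = min cut = 6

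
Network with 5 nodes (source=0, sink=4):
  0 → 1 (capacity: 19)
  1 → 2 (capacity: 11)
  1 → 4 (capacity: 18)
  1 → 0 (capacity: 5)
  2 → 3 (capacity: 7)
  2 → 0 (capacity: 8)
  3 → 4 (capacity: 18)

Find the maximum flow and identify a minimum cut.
Max flow = 19, Min cut edges: (0,1)

Maximum flow: 19
Minimum cut: (0,1)
Partition: S = [0], T = [1, 2, 3, 4]

Max-flow min-cut theorem verified: both equal 19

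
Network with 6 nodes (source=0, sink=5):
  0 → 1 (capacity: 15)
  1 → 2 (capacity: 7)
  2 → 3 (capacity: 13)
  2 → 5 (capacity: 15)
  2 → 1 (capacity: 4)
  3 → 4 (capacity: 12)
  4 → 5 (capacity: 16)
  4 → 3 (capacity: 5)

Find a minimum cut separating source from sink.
Min cut value = 7, edges: (1,2)

Min cut value: 7
Partition: S = [0, 1], T = [2, 3, 4, 5]
Cut edges: (1,2)

By max-flow min-cut theorem, max flow = min cut = 7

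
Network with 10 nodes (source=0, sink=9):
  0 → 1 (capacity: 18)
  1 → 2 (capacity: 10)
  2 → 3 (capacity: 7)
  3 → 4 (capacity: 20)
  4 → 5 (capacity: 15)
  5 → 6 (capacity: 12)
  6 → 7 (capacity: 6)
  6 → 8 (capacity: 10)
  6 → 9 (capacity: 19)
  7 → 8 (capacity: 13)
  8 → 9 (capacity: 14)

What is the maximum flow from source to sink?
Maximum flow = 7

Max flow: 7

Flow assignment:
  0 → 1: 7/18
  1 → 2: 7/10
  2 → 3: 7/7
  3 → 4: 7/20
  4 → 5: 7/15
  5 → 6: 7/12
  6 → 9: 7/19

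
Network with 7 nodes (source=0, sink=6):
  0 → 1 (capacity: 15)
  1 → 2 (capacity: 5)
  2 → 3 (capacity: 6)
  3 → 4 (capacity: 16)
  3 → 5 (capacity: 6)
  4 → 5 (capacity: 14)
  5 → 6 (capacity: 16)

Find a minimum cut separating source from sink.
Min cut value = 5, edges: (1,2)

Min cut value: 5
Partition: S = [0, 1], T = [2, 3, 4, 5, 6]
Cut edges: (1,2)

By max-flow min-cut theorem, max flow = min cut = 5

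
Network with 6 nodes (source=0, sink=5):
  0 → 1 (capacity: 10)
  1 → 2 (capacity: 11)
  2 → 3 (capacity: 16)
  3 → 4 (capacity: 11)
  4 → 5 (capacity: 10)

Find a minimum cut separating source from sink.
Min cut value = 10, edges: (4,5)

Min cut value: 10
Partition: S = [0, 1, 2, 3, 4], T = [5]
Cut edges: (4,5)

By max-flow min-cut theorem, max flow = min cut = 10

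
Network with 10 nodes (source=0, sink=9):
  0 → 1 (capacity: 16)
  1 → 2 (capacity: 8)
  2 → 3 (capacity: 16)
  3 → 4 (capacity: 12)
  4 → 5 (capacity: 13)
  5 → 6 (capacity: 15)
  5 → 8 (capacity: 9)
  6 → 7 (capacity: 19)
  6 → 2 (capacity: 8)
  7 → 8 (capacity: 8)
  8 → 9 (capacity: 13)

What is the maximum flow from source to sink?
Maximum flow = 8

Max flow: 8

Flow assignment:
  0 → 1: 8/16
  1 → 2: 8/8
  2 → 3: 8/16
  3 → 4: 8/12
  4 → 5: 8/13
  5 → 8: 8/9
  8 → 9: 8/13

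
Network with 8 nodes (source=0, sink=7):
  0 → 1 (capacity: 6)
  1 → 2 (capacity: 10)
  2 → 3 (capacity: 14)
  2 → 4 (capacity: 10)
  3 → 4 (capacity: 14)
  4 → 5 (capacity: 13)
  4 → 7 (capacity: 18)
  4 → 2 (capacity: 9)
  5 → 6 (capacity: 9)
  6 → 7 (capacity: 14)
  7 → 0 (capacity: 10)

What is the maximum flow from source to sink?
Maximum flow = 6

Max flow: 6

Flow assignment:
  0 → 1: 6/6
  1 → 2: 6/10
  2 → 4: 6/10
  4 → 7: 6/18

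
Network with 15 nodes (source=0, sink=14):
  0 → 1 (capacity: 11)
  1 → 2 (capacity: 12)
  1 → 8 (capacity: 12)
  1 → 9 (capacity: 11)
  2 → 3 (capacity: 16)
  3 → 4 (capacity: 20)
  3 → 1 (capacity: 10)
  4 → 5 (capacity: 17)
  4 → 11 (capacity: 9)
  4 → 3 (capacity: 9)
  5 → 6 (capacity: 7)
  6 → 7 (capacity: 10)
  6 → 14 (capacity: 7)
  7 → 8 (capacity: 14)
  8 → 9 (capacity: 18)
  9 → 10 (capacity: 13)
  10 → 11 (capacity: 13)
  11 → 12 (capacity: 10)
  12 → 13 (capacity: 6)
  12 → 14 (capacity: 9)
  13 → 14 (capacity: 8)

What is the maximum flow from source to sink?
Maximum flow = 11

Max flow: 11

Flow assignment:
  0 → 1: 11/11
  1 → 2: 1/12
  1 → 9: 10/11
  2 → 3: 1/16
  3 → 4: 1/20
  4 → 5: 1/17
  5 → 6: 1/7
  6 → 14: 1/7
  9 → 10: 10/13
  10 → 11: 10/13
  11 → 12: 10/10
  12 → 13: 1/6
  12 → 14: 9/9
  13 → 14: 1/8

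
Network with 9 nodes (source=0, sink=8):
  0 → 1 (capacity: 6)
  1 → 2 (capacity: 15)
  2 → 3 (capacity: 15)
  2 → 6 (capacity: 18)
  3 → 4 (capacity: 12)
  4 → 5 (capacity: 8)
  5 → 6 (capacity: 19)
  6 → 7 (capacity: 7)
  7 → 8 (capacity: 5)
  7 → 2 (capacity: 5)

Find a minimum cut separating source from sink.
Min cut value = 5, edges: (7,8)

Min cut value: 5
Partition: S = [0, 1, 2, 3, 4, 5, 6, 7], T = [8]
Cut edges: (7,8)

By max-flow min-cut theorem, max flow = min cut = 5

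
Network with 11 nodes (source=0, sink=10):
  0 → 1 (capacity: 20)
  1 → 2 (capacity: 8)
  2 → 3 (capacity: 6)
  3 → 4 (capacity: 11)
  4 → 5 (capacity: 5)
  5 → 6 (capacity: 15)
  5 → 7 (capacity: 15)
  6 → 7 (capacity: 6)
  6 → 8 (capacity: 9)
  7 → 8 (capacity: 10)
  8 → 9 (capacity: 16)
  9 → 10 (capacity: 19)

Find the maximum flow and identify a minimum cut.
Max flow = 5, Min cut edges: (4,5)

Maximum flow: 5
Minimum cut: (4,5)
Partition: S = [0, 1, 2, 3, 4], T = [5, 6, 7, 8, 9, 10]

Max-flow min-cut theorem verified: both equal 5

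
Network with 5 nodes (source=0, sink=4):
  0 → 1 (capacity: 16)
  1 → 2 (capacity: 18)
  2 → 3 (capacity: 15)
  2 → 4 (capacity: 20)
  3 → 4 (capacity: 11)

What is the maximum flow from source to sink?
Maximum flow = 16

Max flow: 16

Flow assignment:
  0 → 1: 16/16
  1 → 2: 16/18
  2 → 4: 16/20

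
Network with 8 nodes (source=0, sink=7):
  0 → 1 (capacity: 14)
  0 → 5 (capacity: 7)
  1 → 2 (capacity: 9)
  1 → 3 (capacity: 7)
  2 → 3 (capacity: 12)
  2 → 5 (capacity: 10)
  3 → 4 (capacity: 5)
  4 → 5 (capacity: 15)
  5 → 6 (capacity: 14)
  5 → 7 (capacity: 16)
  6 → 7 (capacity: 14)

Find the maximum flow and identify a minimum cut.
Max flow = 21, Min cut edges: (0,5), (1,2), (3,4)

Maximum flow: 21
Minimum cut: (0,5), (1,2), (3,4)
Partition: S = [0, 1, 3], T = [2, 4, 5, 6, 7]

Max-flow min-cut theorem verified: both equal 21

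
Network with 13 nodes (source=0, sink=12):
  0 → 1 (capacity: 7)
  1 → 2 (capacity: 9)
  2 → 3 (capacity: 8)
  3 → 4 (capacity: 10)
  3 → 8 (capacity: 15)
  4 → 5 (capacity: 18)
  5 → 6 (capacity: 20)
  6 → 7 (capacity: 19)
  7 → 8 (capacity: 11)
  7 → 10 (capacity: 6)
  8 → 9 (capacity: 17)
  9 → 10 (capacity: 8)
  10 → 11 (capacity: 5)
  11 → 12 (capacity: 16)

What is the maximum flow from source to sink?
Maximum flow = 5

Max flow: 5

Flow assignment:
  0 → 1: 5/7
  1 → 2: 5/9
  2 → 3: 5/8
  3 → 8: 5/15
  8 → 9: 5/17
  9 → 10: 5/8
  10 → 11: 5/5
  11 → 12: 5/16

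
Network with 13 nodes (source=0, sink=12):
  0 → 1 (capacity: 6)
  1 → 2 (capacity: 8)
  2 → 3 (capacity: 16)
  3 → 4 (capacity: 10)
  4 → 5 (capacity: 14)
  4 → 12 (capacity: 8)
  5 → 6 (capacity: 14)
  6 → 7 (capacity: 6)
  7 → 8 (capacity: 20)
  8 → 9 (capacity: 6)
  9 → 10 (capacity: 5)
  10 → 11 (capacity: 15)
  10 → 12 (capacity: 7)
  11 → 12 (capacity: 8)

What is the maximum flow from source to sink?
Maximum flow = 6

Max flow: 6

Flow assignment:
  0 → 1: 6/6
  1 → 2: 6/8
  2 → 3: 6/16
  3 → 4: 6/10
  4 → 12: 6/8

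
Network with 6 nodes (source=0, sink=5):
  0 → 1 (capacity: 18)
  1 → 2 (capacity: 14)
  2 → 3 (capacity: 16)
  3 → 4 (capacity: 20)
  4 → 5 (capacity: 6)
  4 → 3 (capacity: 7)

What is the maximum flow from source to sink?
Maximum flow = 6

Max flow: 6

Flow assignment:
  0 → 1: 6/18
  1 → 2: 6/14
  2 → 3: 6/16
  3 → 4: 6/20
  4 → 5: 6/6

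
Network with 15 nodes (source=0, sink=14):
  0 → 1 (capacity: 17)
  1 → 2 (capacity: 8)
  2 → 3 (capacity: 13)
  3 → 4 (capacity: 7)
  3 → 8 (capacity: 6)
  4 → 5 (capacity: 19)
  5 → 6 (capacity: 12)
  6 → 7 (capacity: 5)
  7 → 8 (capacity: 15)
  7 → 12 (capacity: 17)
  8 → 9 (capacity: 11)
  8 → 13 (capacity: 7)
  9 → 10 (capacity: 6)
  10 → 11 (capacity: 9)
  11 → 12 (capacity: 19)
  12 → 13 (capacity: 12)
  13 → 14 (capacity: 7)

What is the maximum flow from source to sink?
Maximum flow = 7

Max flow: 7

Flow assignment:
  0 → 1: 7/17
  1 → 2: 7/8
  2 → 3: 7/13
  3 → 4: 2/7
  3 → 8: 5/6
  4 → 5: 2/19
  5 → 6: 2/12
  6 → 7: 2/5
  7 → 8: 1/15
  7 → 12: 1/17
  8 → 13: 6/7
  12 → 13: 1/12
  13 → 14: 7/7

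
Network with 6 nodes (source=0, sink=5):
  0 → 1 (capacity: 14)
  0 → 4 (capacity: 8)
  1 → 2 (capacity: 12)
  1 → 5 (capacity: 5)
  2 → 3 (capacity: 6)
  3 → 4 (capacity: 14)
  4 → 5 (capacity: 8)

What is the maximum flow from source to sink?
Maximum flow = 13

Max flow: 13

Flow assignment:
  0 → 1: 11/14
  0 → 4: 2/8
  1 → 2: 6/12
  1 → 5: 5/5
  2 → 3: 6/6
  3 → 4: 6/14
  4 → 5: 8/8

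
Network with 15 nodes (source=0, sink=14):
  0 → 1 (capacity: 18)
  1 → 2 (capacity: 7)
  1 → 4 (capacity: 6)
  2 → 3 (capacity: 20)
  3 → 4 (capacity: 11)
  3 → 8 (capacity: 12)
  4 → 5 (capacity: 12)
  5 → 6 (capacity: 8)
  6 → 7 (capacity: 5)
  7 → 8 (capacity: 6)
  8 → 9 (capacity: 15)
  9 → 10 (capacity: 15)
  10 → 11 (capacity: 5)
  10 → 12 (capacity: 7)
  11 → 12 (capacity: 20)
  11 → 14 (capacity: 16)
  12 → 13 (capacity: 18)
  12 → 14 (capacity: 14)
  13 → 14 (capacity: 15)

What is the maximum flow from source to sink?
Maximum flow = 12

Max flow: 12

Flow assignment:
  0 → 1: 12/18
  1 → 2: 7/7
  1 → 4: 5/6
  2 → 3: 7/20
  3 → 8: 7/12
  4 → 5: 5/12
  5 → 6: 5/8
  6 → 7: 5/5
  7 → 8: 5/6
  8 → 9: 12/15
  9 → 10: 12/15
  10 → 11: 5/5
  10 → 12: 7/7
  11 → 14: 5/16
  12 → 14: 7/14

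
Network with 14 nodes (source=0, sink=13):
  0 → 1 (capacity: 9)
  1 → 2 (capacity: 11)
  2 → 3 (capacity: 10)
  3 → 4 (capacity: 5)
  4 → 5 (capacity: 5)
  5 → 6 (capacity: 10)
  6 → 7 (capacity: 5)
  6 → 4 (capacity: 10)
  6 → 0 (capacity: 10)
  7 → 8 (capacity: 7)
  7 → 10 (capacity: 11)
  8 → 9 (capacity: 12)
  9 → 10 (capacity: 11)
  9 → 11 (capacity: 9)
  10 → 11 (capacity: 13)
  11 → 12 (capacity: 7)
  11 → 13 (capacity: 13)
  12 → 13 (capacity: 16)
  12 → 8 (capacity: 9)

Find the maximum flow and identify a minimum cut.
Max flow = 5, Min cut edges: (6,7)

Maximum flow: 5
Minimum cut: (6,7)
Partition: S = [0, 1, 2, 3, 4, 5, 6], T = [7, 8, 9, 10, 11, 12, 13]

Max-flow min-cut theorem verified: both equal 5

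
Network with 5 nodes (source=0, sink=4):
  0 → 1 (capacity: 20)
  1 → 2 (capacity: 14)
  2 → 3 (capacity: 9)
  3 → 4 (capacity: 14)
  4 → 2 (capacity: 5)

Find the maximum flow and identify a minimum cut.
Max flow = 9, Min cut edges: (2,3)

Maximum flow: 9
Minimum cut: (2,3)
Partition: S = [0, 1, 2], T = [3, 4]

Max-flow min-cut theorem verified: both equal 9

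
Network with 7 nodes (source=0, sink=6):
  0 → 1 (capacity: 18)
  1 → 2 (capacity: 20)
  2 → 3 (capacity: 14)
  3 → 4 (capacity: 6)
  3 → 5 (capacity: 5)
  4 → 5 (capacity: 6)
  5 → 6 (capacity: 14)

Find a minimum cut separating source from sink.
Min cut value = 11, edges: (3,5), (4,5)

Min cut value: 11
Partition: S = [0, 1, 2, 3, 4], T = [5, 6]
Cut edges: (3,5), (4,5)

By max-flow min-cut theorem, max flow = min cut = 11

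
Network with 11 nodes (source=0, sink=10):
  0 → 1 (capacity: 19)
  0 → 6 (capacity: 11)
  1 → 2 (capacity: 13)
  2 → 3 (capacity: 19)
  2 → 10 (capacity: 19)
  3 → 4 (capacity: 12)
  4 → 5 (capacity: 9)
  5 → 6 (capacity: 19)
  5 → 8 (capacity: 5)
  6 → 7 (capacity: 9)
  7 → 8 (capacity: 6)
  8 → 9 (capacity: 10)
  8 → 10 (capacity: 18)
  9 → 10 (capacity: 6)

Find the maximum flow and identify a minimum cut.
Max flow = 19, Min cut edges: (1,2), (7,8)

Maximum flow: 19
Minimum cut: (1,2), (7,8)
Partition: S = [0, 1, 6, 7], T = [2, 3, 4, 5, 8, 9, 10]

Max-flow min-cut theorem verified: both equal 19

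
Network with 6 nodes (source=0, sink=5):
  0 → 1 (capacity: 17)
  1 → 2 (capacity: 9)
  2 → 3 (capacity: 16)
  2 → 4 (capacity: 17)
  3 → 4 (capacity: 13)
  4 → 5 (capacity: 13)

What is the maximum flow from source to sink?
Maximum flow = 9

Max flow: 9

Flow assignment:
  0 → 1: 9/17
  1 → 2: 9/9
  2 → 4: 9/17
  4 → 5: 9/13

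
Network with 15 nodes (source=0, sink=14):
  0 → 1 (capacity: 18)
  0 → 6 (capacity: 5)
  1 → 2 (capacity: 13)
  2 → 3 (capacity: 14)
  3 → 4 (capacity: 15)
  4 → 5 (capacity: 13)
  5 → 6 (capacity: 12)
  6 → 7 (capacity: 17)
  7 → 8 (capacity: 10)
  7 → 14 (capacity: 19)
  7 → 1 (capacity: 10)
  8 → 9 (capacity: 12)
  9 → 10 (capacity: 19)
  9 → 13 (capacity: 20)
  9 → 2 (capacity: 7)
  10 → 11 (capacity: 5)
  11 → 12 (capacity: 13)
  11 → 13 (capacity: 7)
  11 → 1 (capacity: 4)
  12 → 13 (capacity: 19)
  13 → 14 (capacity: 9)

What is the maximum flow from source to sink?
Maximum flow = 17

Max flow: 17

Flow assignment:
  0 → 1: 12/18
  0 → 6: 5/5
  1 → 2: 12/13
  2 → 3: 12/14
  3 → 4: 12/15
  4 → 5: 12/13
  5 → 6: 12/12
  6 → 7: 17/17
  7 → 14: 17/19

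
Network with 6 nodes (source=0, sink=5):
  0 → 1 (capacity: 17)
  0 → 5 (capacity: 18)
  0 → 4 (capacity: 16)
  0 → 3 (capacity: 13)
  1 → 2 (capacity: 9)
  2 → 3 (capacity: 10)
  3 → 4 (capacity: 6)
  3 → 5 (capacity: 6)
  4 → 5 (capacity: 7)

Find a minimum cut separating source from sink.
Min cut value = 31, edges: (0,5), (3,5), (4,5)

Min cut value: 31
Partition: S = [0, 1, 2, 3, 4], T = [5]
Cut edges: (0,5), (3,5), (4,5)

By max-flow min-cut theorem, max flow = min cut = 31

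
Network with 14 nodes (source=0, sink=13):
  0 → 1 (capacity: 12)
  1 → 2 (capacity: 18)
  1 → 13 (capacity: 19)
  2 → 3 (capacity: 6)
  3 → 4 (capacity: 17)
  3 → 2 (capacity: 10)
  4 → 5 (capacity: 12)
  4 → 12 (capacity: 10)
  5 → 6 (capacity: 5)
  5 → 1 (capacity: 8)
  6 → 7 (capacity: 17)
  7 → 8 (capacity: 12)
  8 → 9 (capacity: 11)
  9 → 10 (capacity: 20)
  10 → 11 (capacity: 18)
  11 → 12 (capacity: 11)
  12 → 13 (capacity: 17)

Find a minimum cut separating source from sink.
Min cut value = 12, edges: (0,1)

Min cut value: 12
Partition: S = [0], T = [1, 2, 3, 4, 5, 6, 7, 8, 9, 10, 11, 12, 13]
Cut edges: (0,1)

By max-flow min-cut theorem, max flow = min cut = 12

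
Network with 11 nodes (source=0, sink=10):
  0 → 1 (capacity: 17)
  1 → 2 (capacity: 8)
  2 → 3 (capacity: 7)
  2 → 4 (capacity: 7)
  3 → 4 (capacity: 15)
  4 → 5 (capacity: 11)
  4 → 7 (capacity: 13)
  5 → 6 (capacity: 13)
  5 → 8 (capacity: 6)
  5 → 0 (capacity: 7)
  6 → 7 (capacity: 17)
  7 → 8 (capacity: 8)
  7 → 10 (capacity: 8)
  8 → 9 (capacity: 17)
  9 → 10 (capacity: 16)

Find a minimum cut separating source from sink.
Min cut value = 8, edges: (1,2)

Min cut value: 8
Partition: S = [0, 1], T = [2, 3, 4, 5, 6, 7, 8, 9, 10]
Cut edges: (1,2)

By max-flow min-cut theorem, max flow = min cut = 8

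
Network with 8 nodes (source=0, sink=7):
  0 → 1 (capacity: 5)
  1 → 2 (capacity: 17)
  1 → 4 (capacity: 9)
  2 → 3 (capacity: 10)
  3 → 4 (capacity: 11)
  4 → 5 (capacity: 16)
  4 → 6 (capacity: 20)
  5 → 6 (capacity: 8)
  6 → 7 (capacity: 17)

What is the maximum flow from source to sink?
Maximum flow = 5

Max flow: 5

Flow assignment:
  0 → 1: 5/5
  1 → 4: 5/9
  4 → 6: 5/20
  6 → 7: 5/17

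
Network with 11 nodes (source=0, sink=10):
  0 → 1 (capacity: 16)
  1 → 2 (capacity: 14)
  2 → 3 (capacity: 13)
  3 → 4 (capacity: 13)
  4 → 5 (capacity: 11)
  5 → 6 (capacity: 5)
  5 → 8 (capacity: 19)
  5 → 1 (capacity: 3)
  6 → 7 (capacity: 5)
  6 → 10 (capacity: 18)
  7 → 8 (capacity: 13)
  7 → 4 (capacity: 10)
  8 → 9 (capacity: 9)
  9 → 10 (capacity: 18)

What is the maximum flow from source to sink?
Maximum flow = 11

Max flow: 11

Flow assignment:
  0 → 1: 11/16
  1 → 2: 11/14
  2 → 3: 11/13
  3 → 4: 11/13
  4 → 5: 11/11
  5 → 6: 5/5
  5 → 8: 6/19
  6 → 10: 5/18
  8 → 9: 6/9
  9 → 10: 6/18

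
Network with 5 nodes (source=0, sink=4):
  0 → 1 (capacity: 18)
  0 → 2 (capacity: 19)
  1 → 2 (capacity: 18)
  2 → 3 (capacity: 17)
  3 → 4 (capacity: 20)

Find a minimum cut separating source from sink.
Min cut value = 17, edges: (2,3)

Min cut value: 17
Partition: S = [0, 1, 2], T = [3, 4]
Cut edges: (2,3)

By max-flow min-cut theorem, max flow = min cut = 17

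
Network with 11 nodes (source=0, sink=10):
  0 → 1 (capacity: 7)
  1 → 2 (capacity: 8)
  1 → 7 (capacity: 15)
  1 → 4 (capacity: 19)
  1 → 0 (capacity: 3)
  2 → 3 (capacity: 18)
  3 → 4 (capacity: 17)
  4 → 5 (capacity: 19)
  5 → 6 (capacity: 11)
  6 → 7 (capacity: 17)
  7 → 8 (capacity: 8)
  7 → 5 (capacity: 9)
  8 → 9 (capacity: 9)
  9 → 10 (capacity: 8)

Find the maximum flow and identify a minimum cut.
Max flow = 7, Min cut edges: (0,1)

Maximum flow: 7
Minimum cut: (0,1)
Partition: S = [0], T = [1, 2, 3, 4, 5, 6, 7, 8, 9, 10]

Max-flow min-cut theorem verified: both equal 7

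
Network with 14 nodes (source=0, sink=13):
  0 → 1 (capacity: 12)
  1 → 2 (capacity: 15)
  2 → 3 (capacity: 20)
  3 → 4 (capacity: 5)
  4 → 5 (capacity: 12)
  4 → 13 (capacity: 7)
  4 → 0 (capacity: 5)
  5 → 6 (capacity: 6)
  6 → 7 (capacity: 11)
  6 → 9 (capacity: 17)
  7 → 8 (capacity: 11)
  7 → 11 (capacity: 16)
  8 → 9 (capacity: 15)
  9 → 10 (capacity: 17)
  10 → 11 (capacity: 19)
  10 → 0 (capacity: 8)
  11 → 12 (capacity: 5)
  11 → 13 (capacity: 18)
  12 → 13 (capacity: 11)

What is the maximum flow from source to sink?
Maximum flow = 5

Max flow: 5

Flow assignment:
  0 → 1: 5/12
  1 → 2: 5/15
  2 → 3: 5/20
  3 → 4: 5/5
  4 → 13: 5/7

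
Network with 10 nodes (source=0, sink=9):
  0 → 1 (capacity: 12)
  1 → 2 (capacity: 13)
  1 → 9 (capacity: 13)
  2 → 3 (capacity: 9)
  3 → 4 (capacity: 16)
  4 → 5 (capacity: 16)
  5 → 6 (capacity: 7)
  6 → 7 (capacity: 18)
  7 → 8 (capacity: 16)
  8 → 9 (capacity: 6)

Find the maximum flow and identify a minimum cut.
Max flow = 12, Min cut edges: (0,1)

Maximum flow: 12
Minimum cut: (0,1)
Partition: S = [0], T = [1, 2, 3, 4, 5, 6, 7, 8, 9]

Max-flow min-cut theorem verified: both equal 12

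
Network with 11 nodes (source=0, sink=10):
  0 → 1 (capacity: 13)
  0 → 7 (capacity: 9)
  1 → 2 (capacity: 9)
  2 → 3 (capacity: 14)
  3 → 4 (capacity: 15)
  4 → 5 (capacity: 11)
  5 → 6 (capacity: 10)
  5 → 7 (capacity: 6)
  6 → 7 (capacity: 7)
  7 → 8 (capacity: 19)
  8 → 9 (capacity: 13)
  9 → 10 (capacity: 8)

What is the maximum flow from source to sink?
Maximum flow = 8

Max flow: 8

Flow assignment:
  0 → 1: 8/13
  1 → 2: 8/9
  2 → 3: 8/14
  3 → 4: 8/15
  4 → 5: 8/11
  5 → 6: 2/10
  5 → 7: 6/6
  6 → 7: 2/7
  7 → 8: 8/19
  8 → 9: 8/13
  9 → 10: 8/8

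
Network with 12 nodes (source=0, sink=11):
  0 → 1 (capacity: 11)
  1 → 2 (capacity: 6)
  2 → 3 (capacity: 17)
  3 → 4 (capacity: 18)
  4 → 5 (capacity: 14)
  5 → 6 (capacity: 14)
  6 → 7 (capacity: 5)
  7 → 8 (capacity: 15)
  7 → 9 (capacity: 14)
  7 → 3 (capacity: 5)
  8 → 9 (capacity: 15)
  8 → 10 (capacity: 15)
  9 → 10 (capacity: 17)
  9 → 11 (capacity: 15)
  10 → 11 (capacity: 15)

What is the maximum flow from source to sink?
Maximum flow = 5

Max flow: 5

Flow assignment:
  0 → 1: 5/11
  1 → 2: 5/6
  2 → 3: 5/17
  3 → 4: 5/18
  4 → 5: 5/14
  5 → 6: 5/14
  6 → 7: 5/5
  7 → 9: 5/14
  9 → 11: 5/15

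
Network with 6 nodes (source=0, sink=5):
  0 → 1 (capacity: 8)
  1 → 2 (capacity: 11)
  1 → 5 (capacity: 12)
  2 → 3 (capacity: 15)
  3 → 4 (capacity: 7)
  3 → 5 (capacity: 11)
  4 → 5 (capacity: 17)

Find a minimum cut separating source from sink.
Min cut value = 8, edges: (0,1)

Min cut value: 8
Partition: S = [0], T = [1, 2, 3, 4, 5]
Cut edges: (0,1)

By max-flow min-cut theorem, max flow = min cut = 8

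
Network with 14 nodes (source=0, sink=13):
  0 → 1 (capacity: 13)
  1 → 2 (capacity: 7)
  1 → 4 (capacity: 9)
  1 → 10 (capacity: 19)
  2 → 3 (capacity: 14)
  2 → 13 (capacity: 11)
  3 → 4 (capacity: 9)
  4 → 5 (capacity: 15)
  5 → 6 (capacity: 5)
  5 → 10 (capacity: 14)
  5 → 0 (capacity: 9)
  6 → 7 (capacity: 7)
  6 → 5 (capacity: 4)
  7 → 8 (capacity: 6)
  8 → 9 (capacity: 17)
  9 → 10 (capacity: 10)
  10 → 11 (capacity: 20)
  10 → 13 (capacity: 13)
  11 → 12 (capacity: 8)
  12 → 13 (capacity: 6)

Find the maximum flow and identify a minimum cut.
Max flow = 13, Min cut edges: (0,1)

Maximum flow: 13
Minimum cut: (0,1)
Partition: S = [0], T = [1, 2, 3, 4, 5, 6, 7, 8, 9, 10, 11, 12, 13]

Max-flow min-cut theorem verified: both equal 13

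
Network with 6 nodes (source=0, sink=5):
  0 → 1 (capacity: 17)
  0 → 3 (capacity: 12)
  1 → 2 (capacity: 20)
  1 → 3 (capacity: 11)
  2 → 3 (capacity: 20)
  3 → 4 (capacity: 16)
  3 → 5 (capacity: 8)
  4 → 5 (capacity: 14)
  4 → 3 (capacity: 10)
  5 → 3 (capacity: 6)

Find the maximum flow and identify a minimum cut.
Max flow = 22, Min cut edges: (3,5), (4,5)

Maximum flow: 22
Minimum cut: (3,5), (4,5)
Partition: S = [0, 1, 2, 3, 4], T = [5]

Max-flow min-cut theorem verified: both equal 22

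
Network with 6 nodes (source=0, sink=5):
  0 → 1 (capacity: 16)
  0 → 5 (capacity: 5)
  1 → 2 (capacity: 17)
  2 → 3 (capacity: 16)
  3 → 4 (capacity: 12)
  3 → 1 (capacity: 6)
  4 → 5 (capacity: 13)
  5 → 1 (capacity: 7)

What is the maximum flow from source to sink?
Maximum flow = 17

Max flow: 17

Flow assignment:
  0 → 1: 12/16
  0 → 5: 5/5
  1 → 2: 12/17
  2 → 3: 12/16
  3 → 4: 12/12
  4 → 5: 12/13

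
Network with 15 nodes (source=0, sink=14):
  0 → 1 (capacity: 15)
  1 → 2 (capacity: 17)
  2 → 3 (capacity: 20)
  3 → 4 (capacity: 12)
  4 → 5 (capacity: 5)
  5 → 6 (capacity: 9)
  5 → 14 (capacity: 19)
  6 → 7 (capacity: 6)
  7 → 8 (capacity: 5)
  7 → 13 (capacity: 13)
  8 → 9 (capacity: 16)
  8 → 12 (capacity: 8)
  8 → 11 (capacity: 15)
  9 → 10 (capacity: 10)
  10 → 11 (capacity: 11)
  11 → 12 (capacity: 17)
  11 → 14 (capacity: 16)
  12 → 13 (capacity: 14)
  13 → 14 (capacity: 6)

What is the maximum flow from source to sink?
Maximum flow = 5

Max flow: 5

Flow assignment:
  0 → 1: 5/15
  1 → 2: 5/17
  2 → 3: 5/20
  3 → 4: 5/12
  4 → 5: 5/5
  5 → 14: 5/19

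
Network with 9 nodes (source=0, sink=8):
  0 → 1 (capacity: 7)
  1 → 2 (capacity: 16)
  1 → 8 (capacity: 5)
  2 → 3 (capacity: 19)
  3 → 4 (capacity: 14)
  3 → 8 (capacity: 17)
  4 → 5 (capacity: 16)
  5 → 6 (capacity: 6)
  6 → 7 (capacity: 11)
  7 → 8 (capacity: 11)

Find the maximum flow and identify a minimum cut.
Max flow = 7, Min cut edges: (0,1)

Maximum flow: 7
Minimum cut: (0,1)
Partition: S = [0], T = [1, 2, 3, 4, 5, 6, 7, 8]

Max-flow min-cut theorem verified: both equal 7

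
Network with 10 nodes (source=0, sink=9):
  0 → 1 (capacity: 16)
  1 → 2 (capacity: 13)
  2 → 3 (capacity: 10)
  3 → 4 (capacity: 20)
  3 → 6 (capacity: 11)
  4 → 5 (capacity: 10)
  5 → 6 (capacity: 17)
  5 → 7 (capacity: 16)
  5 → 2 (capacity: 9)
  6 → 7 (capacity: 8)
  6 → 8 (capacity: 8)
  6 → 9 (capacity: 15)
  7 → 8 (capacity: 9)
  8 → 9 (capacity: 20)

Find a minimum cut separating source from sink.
Min cut value = 10, edges: (2,3)

Min cut value: 10
Partition: S = [0, 1, 2], T = [3, 4, 5, 6, 7, 8, 9]
Cut edges: (2,3)

By max-flow min-cut theorem, max flow = min cut = 10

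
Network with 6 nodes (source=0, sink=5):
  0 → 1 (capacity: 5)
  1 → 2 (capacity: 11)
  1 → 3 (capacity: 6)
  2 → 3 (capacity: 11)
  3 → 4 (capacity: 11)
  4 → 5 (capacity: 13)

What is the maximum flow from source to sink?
Maximum flow = 5

Max flow: 5

Flow assignment:
  0 → 1: 5/5
  1 → 3: 5/6
  3 → 4: 5/11
  4 → 5: 5/13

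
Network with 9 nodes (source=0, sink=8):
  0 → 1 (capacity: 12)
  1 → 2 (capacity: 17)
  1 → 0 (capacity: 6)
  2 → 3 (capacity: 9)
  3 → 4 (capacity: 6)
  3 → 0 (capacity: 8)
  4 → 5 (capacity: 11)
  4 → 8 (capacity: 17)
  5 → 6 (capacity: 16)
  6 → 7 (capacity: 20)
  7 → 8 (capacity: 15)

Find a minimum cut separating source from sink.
Min cut value = 6, edges: (3,4)

Min cut value: 6
Partition: S = [0, 1, 2, 3], T = [4, 5, 6, 7, 8]
Cut edges: (3,4)

By max-flow min-cut theorem, max flow = min cut = 6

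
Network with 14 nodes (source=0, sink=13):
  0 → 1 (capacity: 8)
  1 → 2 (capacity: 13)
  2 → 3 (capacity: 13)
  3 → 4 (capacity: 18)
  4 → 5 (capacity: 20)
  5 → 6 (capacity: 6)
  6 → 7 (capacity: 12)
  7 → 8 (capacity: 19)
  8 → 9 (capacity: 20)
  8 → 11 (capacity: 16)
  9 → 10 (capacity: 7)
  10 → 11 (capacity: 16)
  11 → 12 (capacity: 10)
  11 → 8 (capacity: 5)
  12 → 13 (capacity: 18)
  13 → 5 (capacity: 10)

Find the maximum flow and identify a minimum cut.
Max flow = 6, Min cut edges: (5,6)

Maximum flow: 6
Minimum cut: (5,6)
Partition: S = [0, 1, 2, 3, 4, 5], T = [6, 7, 8, 9, 10, 11, 12, 13]

Max-flow min-cut theorem verified: both equal 6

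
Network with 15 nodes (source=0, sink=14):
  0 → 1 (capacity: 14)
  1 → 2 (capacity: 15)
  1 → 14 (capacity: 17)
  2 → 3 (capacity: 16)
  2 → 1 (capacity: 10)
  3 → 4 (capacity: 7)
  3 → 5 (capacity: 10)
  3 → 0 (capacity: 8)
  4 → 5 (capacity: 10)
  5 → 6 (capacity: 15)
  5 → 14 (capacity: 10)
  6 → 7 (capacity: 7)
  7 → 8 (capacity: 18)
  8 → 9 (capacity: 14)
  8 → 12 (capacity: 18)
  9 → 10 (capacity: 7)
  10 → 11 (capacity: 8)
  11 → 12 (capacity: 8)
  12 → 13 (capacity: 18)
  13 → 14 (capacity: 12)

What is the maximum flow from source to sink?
Maximum flow = 14

Max flow: 14

Flow assignment:
  0 → 1: 14/14
  1 → 14: 14/17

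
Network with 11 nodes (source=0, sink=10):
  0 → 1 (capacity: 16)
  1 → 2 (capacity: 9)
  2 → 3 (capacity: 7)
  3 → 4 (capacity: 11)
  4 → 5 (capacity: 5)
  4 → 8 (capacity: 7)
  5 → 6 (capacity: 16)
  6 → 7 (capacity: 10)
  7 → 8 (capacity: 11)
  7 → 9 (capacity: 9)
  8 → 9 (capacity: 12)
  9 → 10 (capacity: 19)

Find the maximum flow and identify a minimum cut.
Max flow = 7, Min cut edges: (2,3)

Maximum flow: 7
Minimum cut: (2,3)
Partition: S = [0, 1, 2], T = [3, 4, 5, 6, 7, 8, 9, 10]

Max-flow min-cut theorem verified: both equal 7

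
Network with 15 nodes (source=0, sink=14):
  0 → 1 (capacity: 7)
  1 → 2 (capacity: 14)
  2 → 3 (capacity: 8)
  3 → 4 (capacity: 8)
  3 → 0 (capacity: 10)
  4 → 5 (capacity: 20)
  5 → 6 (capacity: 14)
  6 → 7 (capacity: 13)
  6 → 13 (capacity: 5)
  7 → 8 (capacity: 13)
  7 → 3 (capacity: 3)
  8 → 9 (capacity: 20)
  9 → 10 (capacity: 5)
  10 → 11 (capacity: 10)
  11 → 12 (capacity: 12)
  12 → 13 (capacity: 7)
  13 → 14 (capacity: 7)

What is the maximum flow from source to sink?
Maximum flow = 7

Max flow: 7

Flow assignment:
  0 → 1: 7/7
  1 → 2: 7/14
  2 → 3: 7/8
  3 → 4: 7/8
  4 → 5: 7/20
  5 → 6: 7/14
  6 → 7: 2/13
  6 → 13: 5/5
  7 → 8: 2/13
  8 → 9: 2/20
  9 → 10: 2/5
  10 → 11: 2/10
  11 → 12: 2/12
  12 → 13: 2/7
  13 → 14: 7/7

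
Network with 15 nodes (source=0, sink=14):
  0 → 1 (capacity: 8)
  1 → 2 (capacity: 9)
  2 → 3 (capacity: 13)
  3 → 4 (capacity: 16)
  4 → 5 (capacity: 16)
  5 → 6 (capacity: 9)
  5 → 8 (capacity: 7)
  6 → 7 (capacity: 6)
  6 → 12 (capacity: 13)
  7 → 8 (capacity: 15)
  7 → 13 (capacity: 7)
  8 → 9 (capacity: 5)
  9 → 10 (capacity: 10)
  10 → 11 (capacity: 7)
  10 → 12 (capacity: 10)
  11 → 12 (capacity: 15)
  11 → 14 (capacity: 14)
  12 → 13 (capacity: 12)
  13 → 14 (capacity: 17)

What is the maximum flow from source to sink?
Maximum flow = 8

Max flow: 8

Flow assignment:
  0 → 1: 8/8
  1 → 2: 8/9
  2 → 3: 8/13
  3 → 4: 8/16
  4 → 5: 8/16
  5 → 6: 8/9
  6 → 7: 6/6
  6 → 12: 2/13
  7 → 13: 6/7
  12 → 13: 2/12
  13 → 14: 8/17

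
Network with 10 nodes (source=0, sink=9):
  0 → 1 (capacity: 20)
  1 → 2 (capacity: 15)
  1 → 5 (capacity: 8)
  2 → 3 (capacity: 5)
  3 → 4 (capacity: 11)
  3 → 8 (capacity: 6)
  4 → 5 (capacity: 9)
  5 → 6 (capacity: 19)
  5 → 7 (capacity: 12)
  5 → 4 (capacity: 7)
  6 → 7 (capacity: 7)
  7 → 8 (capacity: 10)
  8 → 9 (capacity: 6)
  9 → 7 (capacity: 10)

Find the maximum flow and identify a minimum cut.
Max flow = 6, Min cut edges: (8,9)

Maximum flow: 6
Minimum cut: (8,9)
Partition: S = [0, 1, 2, 3, 4, 5, 6, 7, 8], T = [9]

Max-flow min-cut theorem verified: both equal 6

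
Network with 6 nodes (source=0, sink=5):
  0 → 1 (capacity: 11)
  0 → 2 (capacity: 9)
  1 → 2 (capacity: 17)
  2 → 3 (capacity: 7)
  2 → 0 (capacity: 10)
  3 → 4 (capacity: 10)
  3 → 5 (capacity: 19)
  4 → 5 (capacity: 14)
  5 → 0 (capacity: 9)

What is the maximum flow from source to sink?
Maximum flow = 7

Max flow: 7

Flow assignment:
  0 → 2: 7/9
  2 → 3: 7/7
  3 → 5: 7/19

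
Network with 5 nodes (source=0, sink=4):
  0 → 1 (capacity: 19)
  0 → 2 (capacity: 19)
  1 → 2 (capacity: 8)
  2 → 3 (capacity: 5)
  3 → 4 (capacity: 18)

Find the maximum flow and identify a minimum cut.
Max flow = 5, Min cut edges: (2,3)

Maximum flow: 5
Minimum cut: (2,3)
Partition: S = [0, 1, 2], T = [3, 4]

Max-flow min-cut theorem verified: both equal 5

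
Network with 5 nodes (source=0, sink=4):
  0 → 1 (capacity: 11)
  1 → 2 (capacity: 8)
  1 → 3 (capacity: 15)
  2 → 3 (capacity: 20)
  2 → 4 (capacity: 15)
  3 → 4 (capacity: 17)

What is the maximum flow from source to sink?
Maximum flow = 11

Max flow: 11

Flow assignment:
  0 → 1: 11/11
  1 → 2: 8/8
  1 → 3: 3/15
  2 → 4: 8/15
  3 → 4: 3/17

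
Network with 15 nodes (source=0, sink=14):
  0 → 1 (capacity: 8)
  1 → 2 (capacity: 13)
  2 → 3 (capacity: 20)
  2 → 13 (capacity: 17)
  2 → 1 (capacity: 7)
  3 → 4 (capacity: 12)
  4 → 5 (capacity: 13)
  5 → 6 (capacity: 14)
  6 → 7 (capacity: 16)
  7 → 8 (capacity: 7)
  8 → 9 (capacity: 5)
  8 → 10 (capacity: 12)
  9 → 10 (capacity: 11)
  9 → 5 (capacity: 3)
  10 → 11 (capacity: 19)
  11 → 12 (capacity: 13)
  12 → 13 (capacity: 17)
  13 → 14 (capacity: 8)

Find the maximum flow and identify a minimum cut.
Max flow = 8, Min cut edges: (13,14)

Maximum flow: 8
Minimum cut: (13,14)
Partition: S = [0, 1, 2, 3, 4, 5, 6, 7, 8, 9, 10, 11, 12, 13], T = [14]

Max-flow min-cut theorem verified: both equal 8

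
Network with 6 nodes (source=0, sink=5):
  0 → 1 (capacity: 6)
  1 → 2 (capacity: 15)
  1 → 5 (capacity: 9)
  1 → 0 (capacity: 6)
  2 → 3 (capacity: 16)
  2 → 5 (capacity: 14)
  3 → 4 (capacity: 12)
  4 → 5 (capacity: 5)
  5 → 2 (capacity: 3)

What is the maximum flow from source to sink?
Maximum flow = 6

Max flow: 6

Flow assignment:
  0 → 1: 6/6
  1 → 5: 6/9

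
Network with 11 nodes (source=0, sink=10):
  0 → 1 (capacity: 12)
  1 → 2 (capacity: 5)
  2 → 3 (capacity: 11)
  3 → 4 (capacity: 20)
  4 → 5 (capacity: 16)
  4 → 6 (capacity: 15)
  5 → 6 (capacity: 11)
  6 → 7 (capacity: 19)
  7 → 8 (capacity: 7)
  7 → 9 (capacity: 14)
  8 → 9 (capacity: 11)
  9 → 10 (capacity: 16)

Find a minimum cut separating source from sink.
Min cut value = 5, edges: (1,2)

Min cut value: 5
Partition: S = [0, 1], T = [2, 3, 4, 5, 6, 7, 8, 9, 10]
Cut edges: (1,2)

By max-flow min-cut theorem, max flow = min cut = 5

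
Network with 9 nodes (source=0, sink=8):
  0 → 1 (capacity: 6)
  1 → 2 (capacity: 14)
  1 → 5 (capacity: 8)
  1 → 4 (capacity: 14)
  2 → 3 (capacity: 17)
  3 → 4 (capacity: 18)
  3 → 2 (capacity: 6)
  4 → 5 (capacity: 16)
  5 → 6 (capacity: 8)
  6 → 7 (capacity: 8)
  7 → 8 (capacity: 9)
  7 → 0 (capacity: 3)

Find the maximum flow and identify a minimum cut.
Max flow = 6, Min cut edges: (0,1)

Maximum flow: 6
Minimum cut: (0,1)
Partition: S = [0], T = [1, 2, 3, 4, 5, 6, 7, 8]

Max-flow min-cut theorem verified: both equal 6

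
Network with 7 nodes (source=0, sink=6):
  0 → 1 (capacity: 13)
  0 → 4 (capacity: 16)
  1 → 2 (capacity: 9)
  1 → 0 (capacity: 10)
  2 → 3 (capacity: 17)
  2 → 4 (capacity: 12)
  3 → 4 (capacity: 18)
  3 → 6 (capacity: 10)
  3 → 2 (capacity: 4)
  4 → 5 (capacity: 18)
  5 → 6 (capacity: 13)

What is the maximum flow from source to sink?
Maximum flow = 22

Max flow: 22

Flow assignment:
  0 → 1: 9/13
  0 → 4: 13/16
  1 → 2: 9/9
  2 → 3: 9/17
  3 → 6: 9/10
  4 → 5: 13/18
  5 → 6: 13/13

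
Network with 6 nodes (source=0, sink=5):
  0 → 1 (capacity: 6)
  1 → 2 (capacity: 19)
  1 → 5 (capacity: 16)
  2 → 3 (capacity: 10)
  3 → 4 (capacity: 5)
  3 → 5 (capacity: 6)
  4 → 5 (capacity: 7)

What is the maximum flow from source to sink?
Maximum flow = 6

Max flow: 6

Flow assignment:
  0 → 1: 6/6
  1 → 5: 6/16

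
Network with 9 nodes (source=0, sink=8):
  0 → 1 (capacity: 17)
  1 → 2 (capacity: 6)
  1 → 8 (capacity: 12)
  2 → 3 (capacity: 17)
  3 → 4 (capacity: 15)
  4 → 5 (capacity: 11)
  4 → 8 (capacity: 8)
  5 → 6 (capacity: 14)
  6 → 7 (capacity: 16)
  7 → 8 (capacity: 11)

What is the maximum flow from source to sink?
Maximum flow = 17

Max flow: 17

Flow assignment:
  0 → 1: 17/17
  1 → 2: 5/6
  1 → 8: 12/12
  2 → 3: 5/17
  3 → 4: 5/15
  4 → 8: 5/8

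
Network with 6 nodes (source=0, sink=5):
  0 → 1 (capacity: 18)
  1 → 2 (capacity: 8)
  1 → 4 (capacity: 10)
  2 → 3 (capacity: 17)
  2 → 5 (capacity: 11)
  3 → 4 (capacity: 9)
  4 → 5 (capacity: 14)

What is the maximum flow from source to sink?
Maximum flow = 18

Max flow: 18

Flow assignment:
  0 → 1: 18/18
  1 → 2: 8/8
  1 → 4: 10/10
  2 → 5: 8/11
  4 → 5: 10/14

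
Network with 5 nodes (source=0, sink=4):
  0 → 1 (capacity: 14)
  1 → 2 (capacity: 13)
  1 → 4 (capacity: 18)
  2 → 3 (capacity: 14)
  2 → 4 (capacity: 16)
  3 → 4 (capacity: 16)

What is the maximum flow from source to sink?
Maximum flow = 14

Max flow: 14

Flow assignment:
  0 → 1: 14/14
  1 → 4: 14/18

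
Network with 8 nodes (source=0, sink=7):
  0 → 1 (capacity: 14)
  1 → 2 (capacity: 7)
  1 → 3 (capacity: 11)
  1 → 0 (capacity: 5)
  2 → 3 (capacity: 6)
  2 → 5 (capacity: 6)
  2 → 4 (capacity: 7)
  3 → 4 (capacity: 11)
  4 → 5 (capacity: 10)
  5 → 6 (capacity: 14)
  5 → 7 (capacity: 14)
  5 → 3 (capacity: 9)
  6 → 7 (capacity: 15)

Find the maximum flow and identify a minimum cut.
Max flow = 14, Min cut edges: (0,1)

Maximum flow: 14
Minimum cut: (0,1)
Partition: S = [0], T = [1, 2, 3, 4, 5, 6, 7]

Max-flow min-cut theorem verified: both equal 14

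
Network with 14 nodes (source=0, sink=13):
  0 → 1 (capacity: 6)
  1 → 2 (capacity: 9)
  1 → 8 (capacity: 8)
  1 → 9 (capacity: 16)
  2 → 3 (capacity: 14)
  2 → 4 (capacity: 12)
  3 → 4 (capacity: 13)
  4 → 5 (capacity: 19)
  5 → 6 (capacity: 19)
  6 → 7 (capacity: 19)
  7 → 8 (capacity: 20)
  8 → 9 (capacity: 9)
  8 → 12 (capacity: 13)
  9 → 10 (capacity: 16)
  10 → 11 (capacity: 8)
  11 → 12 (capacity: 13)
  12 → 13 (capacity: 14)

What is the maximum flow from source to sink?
Maximum flow = 6

Max flow: 6

Flow assignment:
  0 → 1: 6/6
  1 → 8: 6/8
  8 → 12: 6/13
  12 → 13: 6/14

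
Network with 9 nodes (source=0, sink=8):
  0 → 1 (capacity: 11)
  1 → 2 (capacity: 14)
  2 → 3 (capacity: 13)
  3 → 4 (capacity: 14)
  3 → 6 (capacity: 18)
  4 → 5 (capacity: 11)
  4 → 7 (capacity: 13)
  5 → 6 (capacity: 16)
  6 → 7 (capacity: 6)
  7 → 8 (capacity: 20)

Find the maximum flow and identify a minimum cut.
Max flow = 11, Min cut edges: (0,1)

Maximum flow: 11
Minimum cut: (0,1)
Partition: S = [0], T = [1, 2, 3, 4, 5, 6, 7, 8]

Max-flow min-cut theorem verified: both equal 11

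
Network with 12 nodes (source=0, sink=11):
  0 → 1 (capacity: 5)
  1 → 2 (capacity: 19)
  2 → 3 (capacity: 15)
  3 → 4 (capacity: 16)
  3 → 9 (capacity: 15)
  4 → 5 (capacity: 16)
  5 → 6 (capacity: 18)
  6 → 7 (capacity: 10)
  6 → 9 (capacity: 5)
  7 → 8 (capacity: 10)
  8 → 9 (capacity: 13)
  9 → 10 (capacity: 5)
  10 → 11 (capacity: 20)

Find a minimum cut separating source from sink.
Min cut value = 5, edges: (9,10)

Min cut value: 5
Partition: S = [0, 1, 2, 3, 4, 5, 6, 7, 8, 9], T = [10, 11]
Cut edges: (9,10)

By max-flow min-cut theorem, max flow = min cut = 5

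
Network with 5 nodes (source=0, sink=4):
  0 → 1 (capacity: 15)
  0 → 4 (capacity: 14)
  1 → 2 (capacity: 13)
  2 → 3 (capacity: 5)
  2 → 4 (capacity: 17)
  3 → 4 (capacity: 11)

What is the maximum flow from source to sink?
Maximum flow = 27

Max flow: 27

Flow assignment:
  0 → 1: 13/15
  0 → 4: 14/14
  1 → 2: 13/13
  2 → 4: 13/17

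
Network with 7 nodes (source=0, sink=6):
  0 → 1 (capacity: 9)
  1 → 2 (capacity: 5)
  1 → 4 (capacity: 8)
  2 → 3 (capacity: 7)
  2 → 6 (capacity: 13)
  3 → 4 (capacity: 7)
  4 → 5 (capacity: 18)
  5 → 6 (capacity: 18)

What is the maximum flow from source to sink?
Maximum flow = 9

Max flow: 9

Flow assignment:
  0 → 1: 9/9
  1 → 2: 5/5
  1 → 4: 4/8
  2 → 6: 5/13
  4 → 5: 4/18
  5 → 6: 4/18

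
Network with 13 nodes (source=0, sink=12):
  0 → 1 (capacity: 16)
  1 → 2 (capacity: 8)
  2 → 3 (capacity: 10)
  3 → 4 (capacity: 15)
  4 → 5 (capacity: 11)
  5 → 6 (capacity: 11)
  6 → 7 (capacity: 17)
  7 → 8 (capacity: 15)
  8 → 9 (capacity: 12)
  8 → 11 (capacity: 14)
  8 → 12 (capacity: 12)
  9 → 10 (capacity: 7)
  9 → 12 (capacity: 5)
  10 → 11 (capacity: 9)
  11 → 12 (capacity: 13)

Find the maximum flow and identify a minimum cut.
Max flow = 8, Min cut edges: (1,2)

Maximum flow: 8
Minimum cut: (1,2)
Partition: S = [0, 1], T = [2, 3, 4, 5, 6, 7, 8, 9, 10, 11, 12]

Max-flow min-cut theorem verified: both equal 8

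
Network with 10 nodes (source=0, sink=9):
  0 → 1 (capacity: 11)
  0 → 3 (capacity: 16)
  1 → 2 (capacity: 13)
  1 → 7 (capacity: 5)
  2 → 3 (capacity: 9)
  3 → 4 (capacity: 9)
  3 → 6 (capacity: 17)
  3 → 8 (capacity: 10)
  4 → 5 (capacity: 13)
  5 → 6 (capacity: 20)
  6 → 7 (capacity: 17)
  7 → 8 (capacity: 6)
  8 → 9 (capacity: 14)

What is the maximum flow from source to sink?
Maximum flow = 14

Max flow: 14

Flow assignment:
  0 → 1: 11/11
  0 → 3: 3/16
  1 → 2: 6/13
  1 → 7: 5/5
  2 → 3: 6/9
  3 → 6: 1/17
  3 → 8: 8/10
  6 → 7: 1/17
  7 → 8: 6/6
  8 → 9: 14/14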